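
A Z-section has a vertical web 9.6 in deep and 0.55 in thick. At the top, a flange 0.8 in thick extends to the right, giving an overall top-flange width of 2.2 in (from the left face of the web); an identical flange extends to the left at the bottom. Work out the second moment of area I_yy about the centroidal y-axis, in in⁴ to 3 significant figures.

Break the section into simple shapes (no overlaps), measuring from the bottom-left corner of the bounding box.
Web: 0.55 × 9.6, A = 5.28 in², x = 1.925 in, Ī = 0.1331 in⁴.
Top flange (beyond web): 1.65 × 0.8, A = 1.32 in², x = 3.025 in, Ī = 0.29948 in⁴.
Bottom flange (beyond web): 1.65 × 0.8, A = 1.32 in², x = 0.825 in, Ī = 0.29948 in⁴.
Centroid: x̄ = ΣA·x / ΣA = 1.925 in.
Transfer each piece to the centroidal y-axis using Ī + A·d² with d = x − 1.925:
  web: d = 0 in → contributes +0.1331 in⁴
  top flange (beyond web): d = 1.1 in → contributes +1.8967 in⁴
  bottom flange (beyond web): d = -1.1 in → contributes +1.8967 in⁴
Total I = 3.9265 in⁴.

I_yy ≈ 3.93 in⁴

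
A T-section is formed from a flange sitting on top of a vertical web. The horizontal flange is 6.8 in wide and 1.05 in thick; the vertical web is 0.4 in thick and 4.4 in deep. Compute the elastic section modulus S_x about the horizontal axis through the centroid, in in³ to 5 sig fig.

S_x ≈ 3.1873 in³

Treat the section as a set of non-overlapping primitives; coordinates are from the bounding-box lower-left.
Flange: 6.8 × 1.05, A = 7.14 in², y = 4.925 in, Ī = 0.6559875 in⁴.
Web: 0.4 × 4.4, A = 1.76 in², y = 2.2 in, Ī = 2.839467 in⁴.
Centroid: ȳ = ΣA·y / ΣA = 4.386124 in.
Transfer each piece to the horizontal axis through the centroid using Ī + A·d² with d = y − 4.386124:
  flange: d = 0.5388764 in → contributes +2.729356 in⁴
  web: d = -2.186124 in → contributes +11.25075 in⁴
Total I = 13.9801 in⁴.
Extreme fibre distance c = 4.386124 in; S = I/c = 3.187348 in³.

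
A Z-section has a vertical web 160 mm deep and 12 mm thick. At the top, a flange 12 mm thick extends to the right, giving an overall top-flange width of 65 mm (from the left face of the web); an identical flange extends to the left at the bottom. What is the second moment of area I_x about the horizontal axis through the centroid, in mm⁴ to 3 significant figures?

Break the section into simple shapes (no overlaps), measuring from the bottom-left corner of the bounding box.
Web: 12 × 160, A = 1 920 mm², y = 80 mm, Ī = 4 096 000 mm⁴.
Top flange (beyond web): 53 × 12, A = 636 mm², y = 154 mm, Ī = 7 632 mm⁴.
Bottom flange (beyond web): 53 × 12, A = 636 mm², y = 6 mm, Ī = 7 632 mm⁴.
Centroid: ȳ = ΣA·y / ΣA = 80 mm.
Transfer each piece to the horizontal axis through the centroid using Ī + A·d² with d = y − 80:
  web: d = 0 mm → contributes +4 096 000 mm⁴
  top flange (beyond web): d = 74 mm → contributes +3 490 368 mm⁴
  bottom flange (beyond web): d = -74 mm → contributes +3 490 368 mm⁴
Total I = 11 076 736 mm⁴.

I_x ≈ 1.11 × 10⁷ mm⁴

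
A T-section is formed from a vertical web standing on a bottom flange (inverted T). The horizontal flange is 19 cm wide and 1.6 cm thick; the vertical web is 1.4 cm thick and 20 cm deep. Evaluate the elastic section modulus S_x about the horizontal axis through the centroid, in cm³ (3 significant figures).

S_x ≈ 169 cm³

Treat the section as a set of non-overlapping primitives; coordinates are from the bounding-box lower-left.
Flange: 19 × 1.6, A = 30.4 cm², y = 0.8 cm, Ī = 6.4853 cm⁴.
Web: 1.4 × 20, A = 28 cm², y = 11.6 cm, Ī = 933.33 cm⁴.
Centroid: ȳ = ΣA·y / ΣA = 5.9781 cm.
Transfer each piece to the horizontal axis through the centroid using Ī + A·d² with d = y − 5.9781:
  flange: d = -5.1781 cm → contributes +821.59 cm⁴
  web: d = 5.6219 cm → contributes +1818.3 cm⁴
Total I = 2639.9 cm⁴.
Extreme fibre distance c = 15.622 cm; S = I/c = 168.99 cm³.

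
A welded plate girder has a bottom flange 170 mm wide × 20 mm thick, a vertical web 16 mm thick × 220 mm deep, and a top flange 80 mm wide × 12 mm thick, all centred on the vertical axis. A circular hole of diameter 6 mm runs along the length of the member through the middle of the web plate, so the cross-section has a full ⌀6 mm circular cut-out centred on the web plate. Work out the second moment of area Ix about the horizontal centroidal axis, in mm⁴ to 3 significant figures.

Break the section into simple shapes (no overlaps), measuring from the bottom-left corner of the bounding box.
Bottom plate: 170 × 20, A = 3 400 mm², y = 10 mm, Ī = 113 333 mm⁴.
Web plate: 16 × 220, A = 3 520 mm², y = 130 mm, Ī = 14 197 333 mm⁴.
Top plate: 80 × 12, A = 960 mm², y = 246 mm, Ī = 11 520 mm⁴.
Hole (subtracted): ⌀6, A = 28.274 mm², y = 130 mm, Ī = 63.617 mm⁴.
Centroid: ȳ = ΣA·y / ΣA = 92.22 mm.
Transfer each piece to the horizontal centroidal axis using Ī + A·d² with d = y − 92.22:
  bottom plate: d = -82.22 mm → contributes +23 097 641 mm⁴
  web plate: d = 37.78 mm → contributes +19 221 590 mm⁴
  top plate: d = 153.78 mm → contributes +22 713 945 mm⁴
  hole: d = 37.78 mm → contributes −40 421 mm⁴
Total I = 64 992 756 mm⁴.

Ix ≈ 6.50 × 10⁷ mm⁴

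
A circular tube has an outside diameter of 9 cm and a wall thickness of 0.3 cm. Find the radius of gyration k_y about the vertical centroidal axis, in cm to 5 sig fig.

k_y ≈ 3.0777 cm

Split into non-overlapping primitives; take the origin at the lower-left of the bounding box.
Outer circle: ⌀9, A = 63.61725 cm², x = 4.5 cm, Ī = 322.0623 cm⁴.
Bore (subtracted): ⌀8.4, A = 55.41769 cm², x = 4.5 cm, Ī = 244.392 cm⁴.
By symmetry the centroid is at mid-width, x̄ = 4.5 cm.
All pieces are centred on the vertical centroidal axis, so I = ΣĪ (holes subtracted) = 77.6703 cm⁴.
Radius of gyration: k = √(I/A) = √(77.6703 / 8.199557) = 3.077743 cm.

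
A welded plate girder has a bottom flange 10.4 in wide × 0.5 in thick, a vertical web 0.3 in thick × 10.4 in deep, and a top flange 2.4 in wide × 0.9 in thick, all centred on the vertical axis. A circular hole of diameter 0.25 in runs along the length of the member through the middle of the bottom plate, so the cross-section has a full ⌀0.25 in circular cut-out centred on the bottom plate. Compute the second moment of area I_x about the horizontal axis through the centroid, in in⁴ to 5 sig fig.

I_x ≈ 226.18 in⁴

Treat the section as a set of non-overlapping primitives; coordinates are from the bounding-box lower-left.
Bottom plate: 10.4 × 0.5, A = 5.2 in², y = 0.25 in, Ī = 0.1083333 in⁴.
Web plate: 0.3 × 10.4, A = 3.12 in², y = 5.7 in, Ī = 28.1216 in⁴.
Top plate: 2.4 × 0.9, A = 2.16 in², y = 11.35 in, Ī = 0.1458 in⁴.
Hole (subtracted): ⌀0.25, A = 0.04908739 in², y = 0.25 in, Ī = 0.0001917476 in⁴.
Centroid: ȳ = ΣA·y / ΣA = 4.178707 in.
Transfer each piece to the horizontal axis through the centroid using Ī + A·d² with d = y − 4.178707:
  bottom plate: d = -3.928707 in → contributes +80.36898 in⁴
  web plate: d = 1.521293 in → contributes +35.34232 in⁴
  top plate: d = 7.171293 in → contributes +111.2291 in⁴
  hole: d = -3.928707 in → contributes −0.7578427 in⁴
Total I = 226.1825 in⁴.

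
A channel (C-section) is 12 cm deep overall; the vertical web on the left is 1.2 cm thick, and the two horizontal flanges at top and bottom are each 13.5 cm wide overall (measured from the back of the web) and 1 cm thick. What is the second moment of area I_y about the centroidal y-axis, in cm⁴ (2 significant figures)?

I_y ≈ 730 cm⁴

Treat the section as a set of non-overlapping primitives; coordinates are from the bounding-box lower-left.
Web: 1.2 × 12, A = 14.4 cm², x = 0.6 cm, Ī = 1.728 cm⁴.
Top flange (beyond web): 12.3 × 1, A = 12.3 cm², x = 7.35 cm, Ī = 155.1 cm⁴.
Bottom flange (beyond web): 12.3 × 1, A = 12.3 cm², x = 7.35 cm, Ī = 155.1 cm⁴.
Centroid: x̄ = ΣA·x / ΣA = 4.858 cm.
Transfer each piece to the centroidal y-axis using Ī + A·d² with d = x − 4.858:
  web: d = -4.258 cm → contributes +262.8 cm⁴
  top flange (beyond web): d = 2.492 cm → contributes +231.5 cm⁴
  bottom flange (beyond web): d = 2.492 cm → contributes +231.5 cm⁴
Total I = 725.7 cm⁴.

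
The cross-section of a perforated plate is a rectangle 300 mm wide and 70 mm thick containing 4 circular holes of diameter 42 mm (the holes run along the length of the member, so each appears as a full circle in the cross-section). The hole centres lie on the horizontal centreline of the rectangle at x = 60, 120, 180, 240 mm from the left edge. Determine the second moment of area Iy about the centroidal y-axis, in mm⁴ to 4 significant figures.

Treat the section as a set of non-overlapping primitives; coordinates are from the bounding-box lower-left.
Plate: 300 × 70, A = 21 000 mm², x = 150 mm, Ī = 157 500 000 mm⁴.
Hole 1 (subtracted): ⌀42, A = 1385.44 mm², x = 60 mm, Ī = 152 745 mm⁴.
Hole 2 (subtracted): ⌀42, A = 1385.44 mm², x = 120 mm, Ī = 152 745 mm⁴.
Hole 3 (subtracted): ⌀42, A = 1385.44 mm², x = 180 mm, Ī = 152 745 mm⁴.
Hole 4 (subtracted): ⌀42, A = 1385.44 mm², x = 240 mm, Ī = 152 745 mm⁴.
By symmetry the centroid is at mid-width, x̄ = 150 mm.
Transfer each piece to the centroidal y-axis using Ī + A·d² with d = x − 150:
  plate: d = 0 mm → contributes +157 500 000 mm⁴
  hole 1: d = -90 mm → contributes −11 374 828 mm⁴
  hole 2: d = -30 mm → contributes −1 399 643 mm⁴
  hole 3: d = 30 mm → contributes −1 399 643 mm⁴
  hole 4: d = 90 mm → contributes −11 374 828 mm⁴
Total I = 131 951 057 mm⁴.

Iy ≈ 1.320 × 10⁸ mm⁴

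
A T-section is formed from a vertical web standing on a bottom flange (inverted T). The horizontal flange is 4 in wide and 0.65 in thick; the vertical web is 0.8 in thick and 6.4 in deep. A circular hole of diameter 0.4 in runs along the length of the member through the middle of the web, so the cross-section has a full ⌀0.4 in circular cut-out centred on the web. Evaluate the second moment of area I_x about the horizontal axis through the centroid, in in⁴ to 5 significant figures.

I_x ≈ 38.813 in⁴

Break the section into simple shapes (no overlaps), measuring from the bottom-left corner of the bounding box.
Flange: 4 × 0.65, A = 2.6 in², y = 0.325 in, Ī = 0.09154167 in⁴.
Web: 0.8 × 6.4, A = 5.12 in², y = 3.85 in, Ī = 17.47627 in⁴.
Hole (subtracted): ⌀0.4, A = 0.1256637 in², y = 3.85 in, Ī = 0.001256637 in⁴.
Centroid: ȳ = ΣA·y / ΣA = 2.64318 in.
Transfer each piece to the horizontal axis through the centroid using Ī + A·d² with d = y − 2.64318:
  flange: d = -2.31818 in → contributes +14.06383 in⁴
  web: d = 1.20682 in → contributes +24.93311 in⁴
  hole: d = 1.20682 in → contributes −0.1842752 in⁴
Total I = 38.81267 in⁴.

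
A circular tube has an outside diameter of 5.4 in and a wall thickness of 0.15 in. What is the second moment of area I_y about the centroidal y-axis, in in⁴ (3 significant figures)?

I_y ≈ 8.53 in⁴

Treat the section as a set of non-overlapping primitives; coordinates are from the bounding-box lower-left.
Outer circle: ⌀5.4, A = 22.902 in², x = 2.7 in, Ī = 41.739 in⁴.
Bore (subtracted): ⌀5.1, A = 20.428 in², x = 2.7 in, Ī = 33.209 in⁴.
By symmetry the centroid is at mid-width, x̄ = 2.7 in.
All pieces are centred on the centroidal y-axis, so I = ΣĪ (holes subtracted) = 8.5307 in⁴.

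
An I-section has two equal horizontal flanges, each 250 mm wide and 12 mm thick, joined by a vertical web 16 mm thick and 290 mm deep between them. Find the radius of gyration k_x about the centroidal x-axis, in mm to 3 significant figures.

k_x ≈ 126 mm

Treat the section as a set of non-overlapping primitives; coordinates are from the bounding-box lower-left.
Bottom flange: 250 × 12, A = 3 000 mm², y = 6 mm, Ī = 36 000 mm⁴.
Web: 16 × 290, A = 4 640 mm², y = 157 mm, Ī = 32 518 667 mm⁴.
Top flange: 250 × 12, A = 3 000 mm², y = 308 mm, Ī = 36 000 mm⁴.
By symmetry the centroid is at mid-height, ȳ = 157 mm.
Transfer each piece to the centroidal x-axis using Ī + A·d² with d = y − 157:
  bottom flange: d = -151 mm → contributes +68 439 000 mm⁴
  web: d = 0 mm → contributes +32 518 667 mm⁴
  top flange: d = 151 mm → contributes +68 439 000 mm⁴
Total I = 169 396 667 mm⁴.
Radius of gyration: k = √(I/A) = √(169 396 667 / 10 640) = 126.18 mm.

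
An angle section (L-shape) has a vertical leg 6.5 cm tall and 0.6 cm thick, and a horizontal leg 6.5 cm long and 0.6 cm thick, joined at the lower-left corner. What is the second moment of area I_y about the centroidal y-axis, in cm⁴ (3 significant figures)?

Decompose the section into non-overlapping parts with the origin at the bottom-left of its bounding rectangle.
Vertical leg: 0.6 × 6.5, A = 3.9 cm², x = 0.3 cm, Ī = 0.117 cm⁴.
Horizontal leg (remainder): 5.9 × 0.6, A = 3.54 cm², x = 3.55 cm, Ī = 10.269 cm⁴.
Centroid: x̄ = ΣA·x / ΣA = 1.8464 cm.
Transfer each piece to the centroidal y-axis using Ī + A·d² with d = x − 1.8464:
  vertical leg: d = -1.5464 cm → contributes +9.4429 cm⁴
  horizontal leg (remainder): d = 1.7036 cm → contributes +20.543 cm⁴
Total I = 29.986 cm⁴.

I_y ≈ 30.0 cm⁴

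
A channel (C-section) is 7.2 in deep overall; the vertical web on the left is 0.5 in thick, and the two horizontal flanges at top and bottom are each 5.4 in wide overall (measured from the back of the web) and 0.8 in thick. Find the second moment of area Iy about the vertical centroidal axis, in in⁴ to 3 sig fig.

Decompose the section into non-overlapping parts with the origin at the bottom-left of its bounding rectangle.
Web: 0.5 × 7.2, A = 3.6 in², x = 0.25 in, Ī = 0.075 in⁴.
Top flange (beyond web): 4.9 × 0.8, A = 3.92 in², x = 2.95 in, Ī = 7.8433 in⁴.
Bottom flange (beyond web): 4.9 × 0.8, A = 3.92 in², x = 2.95 in, Ī = 7.8433 in⁴.
Centroid: x̄ = ΣA·x / ΣA = 2.1003 in.
Transfer each piece to the vertical centroidal axis using Ī + A·d² with d = x − 2.1003:
  web: d = -1.8503 in → contributes +12.401 in⁴
  top flange (beyond web): d = 0.84965 in → contributes +10.673 in⁴
  bottom flange (beyond web): d = 0.84965 in → contributes +10.673 in⁴
Total I = 33.747 in⁴.

Iy ≈ 33.7 in⁴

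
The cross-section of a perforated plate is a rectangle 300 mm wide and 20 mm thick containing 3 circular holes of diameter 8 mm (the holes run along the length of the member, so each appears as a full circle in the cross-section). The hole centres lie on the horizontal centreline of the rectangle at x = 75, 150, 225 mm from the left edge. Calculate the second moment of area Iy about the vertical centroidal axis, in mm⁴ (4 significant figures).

Treat the section as a set of non-overlapping primitives; coordinates are from the bounding-box lower-left.
Plate: 300 × 20, A = 6 000 mm², x = 150 mm, Ī = 45 000 000 mm⁴.
Hole 1 (subtracted): ⌀8, A = 50.2655 mm², x = 75 mm, Ī = 201.062 mm⁴.
Hole 2 (subtracted): ⌀8, A = 50.2655 mm², x = 150 mm, Ī = 201.062 mm⁴.
Hole 3 (subtracted): ⌀8, A = 50.2655 mm², x = 225 mm, Ī = 201.062 mm⁴.
By symmetry the centroid is at mid-width, x̄ = 150 mm.
Transfer each piece to the vertical centroidal axis using Ī + A·d² with d = x − 150:
  plate: d = 0 mm → contributes +45 000 000 mm⁴
  hole 1: d = -75 mm → contributes −282 944 mm⁴
  hole 2: d = 0 mm → contributes −201.062 mm⁴
  hole 3: d = 75 mm → contributes −282 944 mm⁴
Total I = 44 433 910 mm⁴.

Iy ≈ 4.443 × 10⁷ mm⁴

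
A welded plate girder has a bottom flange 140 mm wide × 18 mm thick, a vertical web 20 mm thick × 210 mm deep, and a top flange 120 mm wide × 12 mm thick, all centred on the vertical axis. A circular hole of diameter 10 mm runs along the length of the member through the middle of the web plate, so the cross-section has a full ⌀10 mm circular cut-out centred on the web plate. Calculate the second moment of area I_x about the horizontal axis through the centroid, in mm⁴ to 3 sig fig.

Split into non-overlapping primitives; take the origin at the lower-left of the bounding box.
Bottom plate: 140 × 18, A = 2 520 mm², y = 9 mm, Ī = 68 040 mm⁴.
Web plate: 20 × 210, A = 4 200 mm², y = 123 mm, Ī = 15 435 000 mm⁴.
Top plate: 120 × 12, A = 1 440 mm², y = 234 mm, Ī = 17 280 mm⁴.
Hole (subtracted): ⌀10, A = 78.54 mm², y = 123 mm, Ī = 490.87 mm⁴.
Centroid: ȳ = ΣA·y / ΣA = 107.23 mm.
Transfer each piece to the horizontal axis through the centroid using Ī + A·d² with d = y − 107.23:
  bottom plate: d = -98.231 mm → contributes +24 384 138 mm⁴
  web plate: d = 15.769 mm → contributes +16 479 434 mm⁴
  top plate: d = 126.77 mm → contributes +23 158 782 mm⁴
  hole: d = 15.769 mm → contributes −20 022 mm⁴
Total I = 64 002 333 mm⁴.

I_x ≈ 6.40 × 10⁷ mm⁴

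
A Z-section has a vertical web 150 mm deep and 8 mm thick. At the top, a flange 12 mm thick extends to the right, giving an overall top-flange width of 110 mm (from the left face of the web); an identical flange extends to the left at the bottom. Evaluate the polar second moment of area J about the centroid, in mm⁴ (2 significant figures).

Split into non-overlapping primitives; take the origin at the lower-left of the bounding box.
Web: 8 × 150, A = 1 200 mm², y = 75 mm, Ī = 2 250 000 mm⁴.
Top flange (beyond web): 102 × 12, A = 1 224 mm², y = 144 mm, Ī = 14 688 mm⁴.
Bottom flange (beyond web): 102 × 12, A = 1 224 mm², y = 6 mm, Ī = 14 688 mm⁴.
Centroid: ȳ = ΣA·y / ΣA = 75 mm.
Transfer each piece to the centroidal x-axis using Ī + A·d² with d = y − 75:
  web: d = 0 mm → contributes +2 250 000 mm⁴
  top flange (beyond web): d = 69 mm → contributes +5 842 152 mm⁴
  bottom flange (beyond web): d = -69 mm → contributes +5 842 152 mm⁴
Total I = 13 934 304 mm⁴.
For the y-axis: x̄ = 106 mm.
Repeating about the centroidal y-axis gives I_y = 9 534 016 mm⁴.
Polar second moment: J = I_x + I_y = 23 468 320 mm⁴.

J ≈ 2.3 × 10⁷ mm⁴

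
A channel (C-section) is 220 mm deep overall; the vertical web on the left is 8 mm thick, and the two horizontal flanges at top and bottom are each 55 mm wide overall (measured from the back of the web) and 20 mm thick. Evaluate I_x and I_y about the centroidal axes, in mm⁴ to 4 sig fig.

I_x ≈ 2.596 × 10⁷ mm⁴, I_y ≈ 1.043 × 10⁶ mm⁴

Decompose the section into non-overlapping parts with the origin at the bottom-left of its bounding rectangle.
Web: 8 × 220, A = 1 760 mm², y = 110 mm, Ī = 7 098 667 mm⁴.
Top flange (beyond web): 47 × 20, A = 940 mm², y = 210 mm, Ī = 31333.3 mm⁴.
Bottom flange (beyond web): 47 × 20, A = 940 mm², y = 10 mm, Ī = 31333.3 mm⁴.
By symmetry the centroid is at mid-height, ȳ = 110 mm.
Transfer each piece to the centroidal x-axis using Ī + A·d² with d = y − 110:
  web: d = 0 mm → contributes +7 098 667 mm⁴
  top flange (beyond web): d = 100 mm → contributes +9 431 333 mm⁴
  bottom flange (beyond web): d = -100 mm → contributes +9 431 333 mm⁴
Total I = 25 961 333 mm⁴.
For the y-axis: x̄ = 18.2033 mm.
Repeating about the centroidal y-axis gives I_y = 1 042 903 mm⁴.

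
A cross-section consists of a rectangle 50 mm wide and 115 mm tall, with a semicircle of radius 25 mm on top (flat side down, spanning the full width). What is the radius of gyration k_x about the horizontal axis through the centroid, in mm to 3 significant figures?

Split into non-overlapping primitives; take the origin at the lower-left of the bounding box.
Rectangular body: 50 × 115, A = 5 750 mm², y = 57.5 mm, Ī = 6 336 979 mm⁴.
Semicircular cap: semicircle r = 25, A = 981.75 mm², y = 125.61 mm, Ī = 42 874 mm⁴.
Centroid: ȳ = ΣA·y / ΣA = 67.433 mm.
Transfer each piece to the horizontal axis through the centroid using Ī + A·d² with d = y − 67.433:
  rectangular body: d = -9.9331 mm → contributes +6 904 312 mm⁴
  semicircular cap: d = 58.177 mm → contributes +3 365 687 mm⁴
Total I = 10 269 999 mm⁴.
Radius of gyration: k = √(I/A) = √(10 269 999 / 6731.7) = 39.059 mm.

k_x ≈ 39.1 mm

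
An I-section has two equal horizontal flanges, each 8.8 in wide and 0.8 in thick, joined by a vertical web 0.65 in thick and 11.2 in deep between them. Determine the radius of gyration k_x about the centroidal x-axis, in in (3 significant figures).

k_x ≈ 5.23 in

Split into non-overlapping primitives; take the origin at the lower-left of the bounding box.
Bottom flange: 8.8 × 0.8, A = 7.04 in², y = 0.4 in, Ī = 0.37547 in⁴.
Web: 0.65 × 11.2, A = 7.28 in², y = 6.4 in, Ī = 76.1 in⁴.
Top flange: 8.8 × 0.8, A = 7.04 in², y = 12.4 in, Ī = 0.37547 in⁴.
By symmetry the centroid is at mid-height, ȳ = 6.4 in.
Transfer each piece to the centroidal x-axis using Ī + A·d² with d = y − 6.4:
  bottom flange: d = -6 in → contributes +253.82 in⁴
  web: d = 0 in → contributes +76.1 in⁴
  top flange: d = 6 in → contributes +253.82 in⁴
Total I = 583.73 in⁴.
Radius of gyration: k = √(I/A) = √(583.73 / 21.36) = 5.2276 in.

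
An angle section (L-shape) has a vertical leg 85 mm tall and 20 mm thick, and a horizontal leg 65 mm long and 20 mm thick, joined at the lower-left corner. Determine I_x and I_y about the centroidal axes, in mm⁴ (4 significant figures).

I_x ≈ 1.675 × 10⁶ mm⁴, I_y ≈ 8.301 × 10⁵ mm⁴

Split into non-overlapping primitives; take the origin at the lower-left of the bounding box.
Vertical leg: 20 × 85, A = 1 700 mm², y = 42.5 mm, Ī = 1 023 542 mm⁴.
Horizontal leg (remainder): 45 × 20, A = 900 mm², y = 10 mm, Ī = 30 000 mm⁴.
Centroid: ȳ = ΣA·y / ΣA = 31.25 mm.
Transfer each piece to the centroidal x-axis using Ī + A·d² with d = y − 31.25:
  vertical leg: d = 11.25 mm → contributes +1 238 698 mm⁴
  horizontal leg (remainder): d = -21.25 mm → contributes +436 406 mm⁴
Total I = 1 675 104 mm⁴.
For the y-axis: x̄ = 21.25 mm.
Repeating about the centroidal y-axis gives I_y = 830 104 mm⁴.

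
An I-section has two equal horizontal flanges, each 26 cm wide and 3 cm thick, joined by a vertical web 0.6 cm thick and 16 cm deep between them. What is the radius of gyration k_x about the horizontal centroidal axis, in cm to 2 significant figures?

k_x ≈ 9.3 cm

Break the section into simple shapes (no overlaps), measuring from the bottom-left corner of the bounding box.
Bottom flange: 26 × 3, A = 78 cm², y = 1.5 cm, Ī = 58.5 cm⁴.
Web: 0.6 × 16, A = 9.6 cm², y = 11 cm, Ī = 204.8 cm⁴.
Top flange: 26 × 3, A = 78 cm², y = 20.5 cm, Ī = 58.5 cm⁴.
By symmetry the centroid is at mid-height, ȳ = 11 cm.
Transfer each piece to the horizontal centroidal axis using Ī + A·d² with d = y − 11:
  bottom flange: d = -9.5 cm → contributes +7 098 cm⁴
  web: d = 0 cm → contributes +204.8 cm⁴
  top flange: d = 9.5 cm → contributes +7 098 cm⁴
Total I = 14 401 cm⁴.
Radius of gyration: k = √(I/A) = √(14 401 / 165.6) = 9.325 cm.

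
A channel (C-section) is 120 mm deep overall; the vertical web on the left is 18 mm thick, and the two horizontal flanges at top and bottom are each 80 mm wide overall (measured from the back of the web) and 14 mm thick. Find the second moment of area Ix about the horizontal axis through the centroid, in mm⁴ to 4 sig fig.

Break the section into simple shapes (no overlaps), measuring from the bottom-left corner of the bounding box.
Web: 18 × 120, A = 2 160 mm², y = 60 mm, Ī = 2 592 000 mm⁴.
Top flange (beyond web): 62 × 14, A = 868 mm², y = 113 mm, Ī = 14177.3 mm⁴.
Bottom flange (beyond web): 62 × 14, A = 868 mm², y = 7 mm, Ī = 14177.3 mm⁴.
By symmetry the centroid is at mid-height, ȳ = 60 mm.
Transfer each piece to the horizontal axis through the centroid using Ī + A·d² with d = y − 60:
  web: d = 0 mm → contributes +2 592 000 mm⁴
  top flange (beyond web): d = 53 mm → contributes +2 452 389 mm⁴
  bottom flange (beyond web): d = -53 mm → contributes +2 452 389 mm⁴
Total I = 7 496 779 mm⁴.

Ix ≈ 7.497 × 10⁶ mm⁴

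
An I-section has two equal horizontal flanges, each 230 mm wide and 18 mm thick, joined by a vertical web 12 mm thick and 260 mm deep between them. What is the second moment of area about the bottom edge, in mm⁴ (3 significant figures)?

I_base ≈ 4.27 × 10⁸ mm⁴

Decompose the section into non-overlapping parts with the origin at the bottom-left of its bounding rectangle.
Bottom flange: 230 × 18, A = 4 140 mm², y = 9 mm, Ī = 111 780 mm⁴.
Web: 12 × 260, A = 3 120 mm², y = 148 mm, Ī = 17 576 000 mm⁴.
Top flange: 230 × 18, A = 4 140 mm², y = 287 mm, Ī = 111 780 mm⁴.
Transfer each piece to the base of the section using Ī + A·d² with d = y − 0:
  bottom flange: d = 9 mm → contributes +447 120 mm⁴
  web: d = 148 mm → contributes +85 916 480 mm⁴
  top flange: d = 287 mm → contributes +341 119 440 mm⁴
Total I = 427 483 040 mm⁴.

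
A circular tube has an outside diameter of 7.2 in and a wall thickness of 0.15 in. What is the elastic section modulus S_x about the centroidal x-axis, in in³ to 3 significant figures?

Break the section into simple shapes (no overlaps), measuring from the bottom-left corner of the bounding box.
Outer circle: ⌀7.2, A = 40.715 in², y = 3.6 in, Ī = 131.92 in⁴.
Bore (subtracted): ⌀6.9, A = 37.393 in², y = 3.6 in, Ī = 111.27 in⁴.
By symmetry the centroid is at mid-height, ȳ = 3.6 in.
All pieces are centred on the centroidal x-axis, so I = ΣĪ (holes subtracted) = 20.65 in⁴.
Extreme fibre distance c = 3.6 in; S = I/c = 5.736 in³.

S_x ≈ 5.74 in³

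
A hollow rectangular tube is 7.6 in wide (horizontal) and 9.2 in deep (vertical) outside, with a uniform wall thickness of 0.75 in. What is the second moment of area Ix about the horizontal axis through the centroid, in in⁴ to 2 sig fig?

Break the section into simple shapes (no overlaps), measuring from the bottom-left corner of the bounding box.
Outer rectangle: 7.6 × 9.2, A = 69.92 in², y = 4.6 in, Ī = 493.2 in⁴.
Inner void (subtracted): 6.1 × 7.7, A = 46.97 in², y = 4.6 in, Ī = 232.1 in⁴.
By symmetry the centroid is at mid-height, ȳ = 4.6 in.
All pieces are centred on the horizontal axis through the centroid, so I = ΣĪ (holes subtracted) = 261.1 in⁴.

Ix ≈ 260 in⁴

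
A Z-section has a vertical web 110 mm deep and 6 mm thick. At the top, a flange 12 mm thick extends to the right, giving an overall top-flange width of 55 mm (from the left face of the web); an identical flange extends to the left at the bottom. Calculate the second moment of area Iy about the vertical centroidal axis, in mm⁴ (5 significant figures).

Iy ≈ 1.1266 × 10⁶ mm⁴

Break the section into simple shapes (no overlaps), measuring from the bottom-left corner of the bounding box.
Web: 6 × 110, A = 660 mm², x = 52 mm, Ī = 1 980 mm⁴.
Top flange (beyond web): 49 × 12, A = 588 mm², x = 79.5 mm, Ī = 117 649 mm⁴.
Bottom flange (beyond web): 49 × 12, A = 588 mm², x = 24.5 mm, Ī = 117 649 mm⁴.
Centroid: x̄ = ΣA·x / ΣA = 52 mm.
Transfer each piece to the vertical centroidal axis using Ī + A·d² with d = x − 52:
  web: d = 0 mm → contributes +1 980 mm⁴
  top flange (beyond web): d = 27.5 mm → contributes +562 324 mm⁴
  bottom flange (beyond web): d = -27.5 mm → contributes +562 324 mm⁴
Total I = 1 126 628 mm⁴.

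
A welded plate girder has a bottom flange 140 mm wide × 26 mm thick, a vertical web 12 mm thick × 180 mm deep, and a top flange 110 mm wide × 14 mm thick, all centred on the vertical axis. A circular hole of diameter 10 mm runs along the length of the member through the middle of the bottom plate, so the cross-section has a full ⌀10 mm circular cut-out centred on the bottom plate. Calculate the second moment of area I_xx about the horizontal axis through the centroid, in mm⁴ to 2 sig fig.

I_xx ≈ 5.2 × 10⁷ mm⁴

Split into non-overlapping primitives; take the origin at the lower-left of the bounding box.
Bottom plate: 140 × 26, A = 3 640 mm², y = 13 mm, Ī = 205 053 mm⁴.
Web plate: 12 × 180, A = 2 160 mm², y = 116 mm, Ī = 5 832 000 mm⁴.
Top plate: 110 × 14, A = 1 540 mm², y = 213 mm, Ī = 25 153 mm⁴.
Hole (subtracted): ⌀10, A = 78.54 mm², y = 13 mm, Ī = 490.9 mm⁴.
Centroid: ȳ = ΣA·y / ΣA = 86.05 mm.
Transfer each piece to the horizontal axis through the centroid using Ī + A·d² with d = y − 86.05:
  bottom plate: d = -73.05 mm → contributes +19 631 416 mm⁴
  web plate: d = 29.95 mm → contributes +7 768 985 mm⁴
  top plate: d = 126.9 mm → contributes +24 842 626 mm⁴
  hole: d = -73.05 mm → contributes −419 651 mm⁴
Total I = 51 823 376 mm⁴.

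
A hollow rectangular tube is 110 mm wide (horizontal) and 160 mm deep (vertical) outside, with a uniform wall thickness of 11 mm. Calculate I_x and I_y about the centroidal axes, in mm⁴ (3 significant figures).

I_x ≈ 1.83 × 10⁷ mm⁴, I_y ≈ 9.91 × 10⁶ mm⁴

Decompose the section into non-overlapping parts with the origin at the bottom-left of its bounding rectangle.
Outer rectangle: 110 × 160, A = 17 600 mm², y = 80 mm, Ī = 37 546 667 mm⁴.
Inner void (subtracted): 88 × 138, A = 12 144 mm², y = 80 mm, Ī = 19 272 528 mm⁴.
By symmetry the centroid is at mid-height, ȳ = 80 mm.
All pieces are centred on the centroidal x-axis, so I = ΣĪ (holes subtracted) = 18 274 139 mm⁴.
Repeating about the centroidal y-axis gives I_y = 9 909 739 mm⁴.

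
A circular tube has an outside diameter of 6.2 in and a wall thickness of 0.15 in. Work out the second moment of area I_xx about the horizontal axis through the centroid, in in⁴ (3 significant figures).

Break the section into simple shapes (no overlaps), measuring from the bottom-left corner of the bounding box.
Outer circle: ⌀6.2, A = 30.191 in², y = 3.1 in, Ī = 72.533 in⁴.
Bore (subtracted): ⌀5.9, A = 27.34 in², y = 3.1 in, Ī = 59.481 in⁴.
By symmetry the centroid is at mid-height, ȳ = 3.1 in.
All pieces are centred on the horizontal axis through the centroid, so I = ΣĪ (holes subtracted) = 13.052 in⁴.

I_xx ≈ 13.1 in⁴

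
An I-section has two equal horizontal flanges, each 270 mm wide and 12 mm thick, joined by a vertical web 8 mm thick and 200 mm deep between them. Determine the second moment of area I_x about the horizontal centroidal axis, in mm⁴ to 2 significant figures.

I_x ≈ 7.8 × 10⁷ mm⁴

Break the section into simple shapes (no overlaps), measuring from the bottom-left corner of the bounding box.
Bottom flange: 270 × 12, A = 3 240 mm², y = 6 mm, Ī = 38 880 mm⁴.
Web: 8 × 200, A = 1 600 mm², y = 112 mm, Ī = 5 333 333 mm⁴.
Top flange: 270 × 12, A = 3 240 mm², y = 218 mm, Ī = 38 880 mm⁴.
By symmetry the centroid is at mid-height, ȳ = 112 mm.
Transfer each piece to the horizontal centroidal axis using Ī + A·d² with d = y − 112:
  bottom flange: d = -106 mm → contributes +36 443 520 mm⁴
  web: d = 0 mm → contributes +5 333 333 mm⁴
  top flange: d = 106 mm → contributes +36 443 520 mm⁴
Total I = 78 220 373 mm⁴.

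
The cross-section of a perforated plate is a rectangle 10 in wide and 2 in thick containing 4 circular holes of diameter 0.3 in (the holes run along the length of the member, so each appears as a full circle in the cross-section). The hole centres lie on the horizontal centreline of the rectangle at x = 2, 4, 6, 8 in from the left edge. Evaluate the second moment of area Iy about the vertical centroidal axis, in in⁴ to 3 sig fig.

Iy ≈ 165 in⁴

Decompose the section into non-overlapping parts with the origin at the bottom-left of its bounding rectangle.
Plate: 10 × 2, A = 20 in², x = 5 in, Ī = 166.67 in⁴.
Hole 1 (subtracted): ⌀0.3, A = 0.070686 in², x = 2 in, Ī = 0.00039761 in⁴.
Hole 2 (subtracted): ⌀0.3, A = 0.070686 in², x = 4 in, Ī = 0.00039761 in⁴.
Hole 3 (subtracted): ⌀0.3, A = 0.070686 in², x = 6 in, Ī = 0.00039761 in⁴.
Hole 4 (subtracted): ⌀0.3, A = 0.070686 in², x = 8 in, Ī = 0.00039761 in⁴.
By symmetry the centroid is at mid-width, x̄ = 5 in.
Transfer each piece to the vertical centroidal axis using Ī + A·d² with d = x − 5:
  plate: d = 0 in → contributes +166.67 in⁴
  hole 1: d = -3 in → contributes −0.63657 in⁴
  hole 2: d = -1 in → contributes −0.071083 in⁴
  hole 3: d = 1 in → contributes −0.071083 in⁴
  hole 4: d = 3 in → contributes −0.63657 in⁴
Total I = 165.25 in⁴.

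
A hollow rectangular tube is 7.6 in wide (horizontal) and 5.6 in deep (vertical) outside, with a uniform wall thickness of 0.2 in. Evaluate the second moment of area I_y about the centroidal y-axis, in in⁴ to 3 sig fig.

Treat the section as a set of non-overlapping primitives; coordinates are from the bounding-box lower-left.
Outer rectangle: 7.6 × 5.6, A = 42.56 in², x = 3.8 in, Ī = 204.86 in⁴.
Inner void (subtracted): 7.2 × 5.2, A = 37.44 in², x = 3.8 in, Ī = 161.74 in⁴.
By symmetry the centroid is at mid-width, x̄ = 3.8 in.
All pieces are centred on the centroidal y-axis, so I = ΣĪ (holes subtracted) = 43.115 in⁴.

I_y ≈ 43.1 in⁴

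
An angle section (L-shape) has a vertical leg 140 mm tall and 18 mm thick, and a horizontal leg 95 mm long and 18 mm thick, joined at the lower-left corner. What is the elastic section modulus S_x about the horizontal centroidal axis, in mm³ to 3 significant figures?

Decompose the section into non-overlapping parts with the origin at the bottom-left of its bounding rectangle.
Vertical leg: 18 × 140, A = 2 520 mm², y = 70 mm, Ī = 4 116 000 mm⁴.
Horizontal leg (remainder): 77 × 18, A = 1 386 mm², y = 9 mm, Ī = 37 422 mm⁴.
Centroid: ȳ = ΣA·y / ΣA = 48.355 mm.
Transfer each piece to the horizontal centroidal axis using Ī + A·d² with d = y − 48.355:
  vertical leg: d = 21.645 mm → contributes +5 296 653 mm⁴
  horizontal leg (remainder): d = -39.355 mm → contributes +2 184 063 mm⁴
Total I = 7 480 716 mm⁴.
Extreme fibre distance c = 91.645 mm; S = I/c = 81 627 mm³.

S_x ≈ 8.16 × 10⁴ mm³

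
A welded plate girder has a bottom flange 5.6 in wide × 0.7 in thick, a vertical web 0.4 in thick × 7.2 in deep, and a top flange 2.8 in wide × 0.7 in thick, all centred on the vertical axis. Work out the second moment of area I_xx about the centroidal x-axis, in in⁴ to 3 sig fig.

Break the section into simple shapes (no overlaps), measuring from the bottom-left corner of the bounding box.
Bottom plate: 5.6 × 0.7, A = 3.92 in², y = 0.35 in, Ī = 0.16007 in⁴.
Web plate: 0.4 × 7.2, A = 2.88 in², y = 4.3 in, Ī = 12.442 in⁴.
Top plate: 2.8 × 0.7, A = 1.96 in², y = 8.25 in, Ī = 0.080033 in⁴.
Centroid: ȳ = ΣA·y / ΣA = 3.4162 in.
Transfer each piece to the centroidal x-axis using Ī + A·d² with d = y − 3.4162:
  bottom plate: d = -3.0662 in → contributes +37.015 in⁴
  web plate: d = 0.88379 in → contributes +14.691 in⁴
  top plate: d = 4.8338 in → contributes +45.876 in⁴
Total I = 97.582 in⁴.

I_xx ≈ 97.6 in⁴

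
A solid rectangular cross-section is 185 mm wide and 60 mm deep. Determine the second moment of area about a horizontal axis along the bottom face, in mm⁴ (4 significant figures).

The section: 185 × 60, A = 11 100 mm², y = 30 mm, Ī = 3 330 000 mm⁴.
Transfer it to the bottom edge using Ī + A·d² with d = y − 0:
  the section: d = 30 mm → contributes +13 320 000 mm⁴
Total I = 13 320 000 mm⁴.

I_base ≈ 1.332 × 10⁷ mm⁴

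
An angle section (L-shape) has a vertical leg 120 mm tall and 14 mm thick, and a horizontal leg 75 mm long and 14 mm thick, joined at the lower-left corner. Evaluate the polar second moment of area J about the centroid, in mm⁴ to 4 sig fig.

Decompose the section into non-overlapping parts with the origin at the bottom-left of its bounding rectangle.
Vertical leg: 14 × 120, A = 1 680 mm², y = 60 mm, Ī = 2 016 000 mm⁴.
Horizontal leg (remainder): 61 × 14, A = 854 mm², y = 7 mm, Ī = 13948.7 mm⁴.
Centroid: ȳ = ΣA·y / ΣA = 42.1381 mm.
Transfer each piece to the centroidal x-axis using Ī + A·d² with d = y − 42.1381:
  vertical leg: d = 17.8619 mm → contributes +2 551 998 mm⁴
  horizontal leg (remainder): d = -35.1381 mm → contributes +1 068 372 mm⁴
Total I = 3 620 370 mm⁴.
For the y-axis: x̄ = 19.6381 mm.
Repeating about the centroidal y-axis gives I_y = 1 088 453 mm⁴.
Polar second moment: J = I_x + I_y = 4 708 823 mm⁴.

J ≈ 4.709 × 10⁶ mm⁴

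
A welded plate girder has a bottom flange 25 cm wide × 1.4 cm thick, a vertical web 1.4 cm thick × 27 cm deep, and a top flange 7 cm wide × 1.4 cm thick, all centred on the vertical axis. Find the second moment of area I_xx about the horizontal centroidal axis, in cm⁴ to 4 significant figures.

I_xx ≈ 9787 cm⁴

Split into non-overlapping primitives; take the origin at the lower-left of the bounding box.
Bottom plate: 25 × 1.4, A = 35 cm², y = 0.7 cm, Ī = 5.71667 cm⁴.
Web plate: 1.4 × 27, A = 37.8 cm², y = 14.9 cm, Ī = 2296.35 cm⁴.
Top plate: 7 × 1.4, A = 9.8 cm², y = 29.1 cm, Ī = 1.60067 cm⁴.
Centroid: ȳ = ΣA·y / ΣA = 10.5678 cm.
Transfer each piece to the horizontal centroidal axis using Ī + A·d² with d = y − 10.5678:
  bottom plate: d = -9.8678 cm → contributes +3413.79 cm⁴
  web plate: d = 4.3322 cm → contributes +3005.78 cm⁴
  top plate: d = 18.5322 cm → contributes +3367.34 cm⁴
Total I = 9786.9 cm⁴.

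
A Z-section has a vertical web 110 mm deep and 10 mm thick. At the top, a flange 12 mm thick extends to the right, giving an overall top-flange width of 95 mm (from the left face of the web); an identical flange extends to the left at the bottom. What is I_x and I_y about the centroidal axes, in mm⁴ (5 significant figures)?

Break the section into simple shapes (no overlaps), measuring from the bottom-left corner of the bounding box.
Web: 10 × 110, A = 1 100 mm², y = 55 mm, Ī = 1 109 167 mm⁴.
Top flange (beyond web): 85 × 12, A = 1 020 mm², y = 104 mm, Ī = 12 240 mm⁴.
Bottom flange (beyond web): 85 × 12, A = 1 020 mm², y = 6 mm, Ī = 12 240 mm⁴.
Centroid: ȳ = ΣA·y / ΣA = 55 mm.
Transfer each piece to the centroidal x-axis using Ī + A·d² with d = y − 55:
  web: d = 0 mm → contributes +1 109 167 mm⁴
  top flange (beyond web): d = 49 mm → contributes +2 461 260 mm⁴
  bottom flange (beyond web): d = -49 mm → contributes +2 461 260 mm⁴
Total I = 6 031 687 mm⁴.
For the y-axis: x̄ = 90 mm.
Repeating about the centroidal y-axis gives I_y = 5 840 167 mm⁴.

I_x ≈ 6.0317 × 10⁶ mm⁴, I_y ≈ 5.8402 × 10⁶ mm⁴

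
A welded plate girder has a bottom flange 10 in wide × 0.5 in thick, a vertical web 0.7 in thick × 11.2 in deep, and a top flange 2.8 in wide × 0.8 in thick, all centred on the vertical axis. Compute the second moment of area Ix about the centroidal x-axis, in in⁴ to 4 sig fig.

Treat the section as a set of non-overlapping primitives; coordinates are from the bounding-box lower-left.
Bottom plate: 10 × 0.5, A = 5 in², y = 0.25 in, Ī = 0.104167 in⁴.
Web plate: 0.7 × 11.2, A = 7.84 in², y = 6.1 in, Ī = 81.9541 in⁴.
Top plate: 2.8 × 0.8, A = 2.24 in², y = 12.1 in, Ī = 0.119467 in⁴.
Centroid: ȳ = ΣA·y / ΣA = 5.05159 in.
Transfer each piece to the centroidal x-axis using Ī + A·d² with d = y − 5.05159:
  bottom plate: d = -4.80159 in → contributes +115.381 in⁴
  web plate: d = 1.04841 in → contributes +90.5716 in⁴
  top plate: d = 7.04841 in → contributes +111.403 in⁴
Total I = 317.355 in⁴.

Ix ≈ 317.4 in⁴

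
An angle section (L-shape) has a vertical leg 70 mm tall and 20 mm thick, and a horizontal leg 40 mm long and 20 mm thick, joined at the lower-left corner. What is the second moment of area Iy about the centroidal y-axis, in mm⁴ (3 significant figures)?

Decompose the section into non-overlapping parts with the origin at the bottom-left of its bounding rectangle.
Vertical leg: 20 × 70, A = 1 400 mm², x = 10 mm, Ī = 46 667 mm⁴.
Horizontal leg (remainder): 20 × 20, A = 400 mm², x = 30 mm, Ī = 13 333 mm⁴.
Centroid: x̄ = ΣA·x / ΣA = 14.444 mm.
Transfer each piece to the centroidal y-axis using Ī + A·d² with d = x − 14.444:
  vertical leg: d = -4.4444 mm → contributes +74 321 mm⁴
  horizontal leg (remainder): d = 15.556 mm → contributes +110 123 mm⁴
Total I = 184 444 mm⁴.

Iy ≈ 1.84 × 10⁵ mm⁴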